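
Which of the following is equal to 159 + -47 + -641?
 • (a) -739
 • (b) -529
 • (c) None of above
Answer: b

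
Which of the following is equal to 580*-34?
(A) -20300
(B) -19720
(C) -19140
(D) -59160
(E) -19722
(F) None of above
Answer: B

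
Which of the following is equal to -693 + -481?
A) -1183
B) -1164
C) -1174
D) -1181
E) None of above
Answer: C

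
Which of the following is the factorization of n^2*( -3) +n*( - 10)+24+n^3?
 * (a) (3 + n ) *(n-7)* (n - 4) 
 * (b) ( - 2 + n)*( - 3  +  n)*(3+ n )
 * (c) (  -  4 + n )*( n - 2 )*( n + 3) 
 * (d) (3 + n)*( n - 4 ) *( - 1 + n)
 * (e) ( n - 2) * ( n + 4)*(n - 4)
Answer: c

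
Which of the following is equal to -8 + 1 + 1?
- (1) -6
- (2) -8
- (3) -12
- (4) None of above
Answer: 1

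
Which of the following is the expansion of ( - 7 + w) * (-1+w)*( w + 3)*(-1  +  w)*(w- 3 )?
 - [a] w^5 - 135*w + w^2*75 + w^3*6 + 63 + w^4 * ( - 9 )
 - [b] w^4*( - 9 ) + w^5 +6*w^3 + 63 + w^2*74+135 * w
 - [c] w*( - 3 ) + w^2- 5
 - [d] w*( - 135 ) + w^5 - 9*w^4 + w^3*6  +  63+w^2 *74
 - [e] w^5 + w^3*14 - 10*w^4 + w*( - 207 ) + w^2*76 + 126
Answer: d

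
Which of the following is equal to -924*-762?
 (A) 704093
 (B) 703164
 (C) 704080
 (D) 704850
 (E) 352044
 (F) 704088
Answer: F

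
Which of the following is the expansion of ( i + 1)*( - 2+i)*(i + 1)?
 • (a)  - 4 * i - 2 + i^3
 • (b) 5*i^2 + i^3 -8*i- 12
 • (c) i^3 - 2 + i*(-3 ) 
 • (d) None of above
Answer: c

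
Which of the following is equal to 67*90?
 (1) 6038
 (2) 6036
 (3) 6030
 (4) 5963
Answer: 3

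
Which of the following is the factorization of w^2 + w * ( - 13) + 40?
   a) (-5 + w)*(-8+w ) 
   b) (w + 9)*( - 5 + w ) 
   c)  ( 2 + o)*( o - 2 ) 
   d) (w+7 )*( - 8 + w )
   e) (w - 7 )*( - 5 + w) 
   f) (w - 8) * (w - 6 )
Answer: a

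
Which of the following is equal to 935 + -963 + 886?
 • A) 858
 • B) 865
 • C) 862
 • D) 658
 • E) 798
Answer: A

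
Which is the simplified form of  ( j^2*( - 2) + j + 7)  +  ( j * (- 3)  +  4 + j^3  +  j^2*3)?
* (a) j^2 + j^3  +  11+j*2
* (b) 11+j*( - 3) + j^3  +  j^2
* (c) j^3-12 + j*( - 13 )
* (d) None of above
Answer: d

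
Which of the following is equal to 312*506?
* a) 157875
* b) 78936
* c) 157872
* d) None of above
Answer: c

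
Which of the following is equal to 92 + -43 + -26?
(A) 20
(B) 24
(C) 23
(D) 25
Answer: C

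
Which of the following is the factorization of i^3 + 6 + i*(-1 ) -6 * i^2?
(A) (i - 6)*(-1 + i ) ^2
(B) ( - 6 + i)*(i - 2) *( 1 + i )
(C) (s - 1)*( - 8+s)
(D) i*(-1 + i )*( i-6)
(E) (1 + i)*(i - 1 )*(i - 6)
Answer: E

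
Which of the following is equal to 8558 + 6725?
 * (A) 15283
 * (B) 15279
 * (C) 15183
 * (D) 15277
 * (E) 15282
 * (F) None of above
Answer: A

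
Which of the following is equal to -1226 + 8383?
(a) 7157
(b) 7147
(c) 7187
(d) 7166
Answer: a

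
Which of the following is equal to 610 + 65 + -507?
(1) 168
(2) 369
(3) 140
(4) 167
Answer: 1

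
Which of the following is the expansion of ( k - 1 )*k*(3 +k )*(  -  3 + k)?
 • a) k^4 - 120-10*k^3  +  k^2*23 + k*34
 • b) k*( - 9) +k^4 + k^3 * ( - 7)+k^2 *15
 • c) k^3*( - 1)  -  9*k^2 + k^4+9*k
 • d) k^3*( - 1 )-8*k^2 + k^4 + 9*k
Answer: c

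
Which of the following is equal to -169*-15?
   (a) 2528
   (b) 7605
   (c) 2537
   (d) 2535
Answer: d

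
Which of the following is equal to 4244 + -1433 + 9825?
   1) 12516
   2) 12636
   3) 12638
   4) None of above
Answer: 2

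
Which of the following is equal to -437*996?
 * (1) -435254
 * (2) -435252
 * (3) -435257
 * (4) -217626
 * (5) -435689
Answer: 2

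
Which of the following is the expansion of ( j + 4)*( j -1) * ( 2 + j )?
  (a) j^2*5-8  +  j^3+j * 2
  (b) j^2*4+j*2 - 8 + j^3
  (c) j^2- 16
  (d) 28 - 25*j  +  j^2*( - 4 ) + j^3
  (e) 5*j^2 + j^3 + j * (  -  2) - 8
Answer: a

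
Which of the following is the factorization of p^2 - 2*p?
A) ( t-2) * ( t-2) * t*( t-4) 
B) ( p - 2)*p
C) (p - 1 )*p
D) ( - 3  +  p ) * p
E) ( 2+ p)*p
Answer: B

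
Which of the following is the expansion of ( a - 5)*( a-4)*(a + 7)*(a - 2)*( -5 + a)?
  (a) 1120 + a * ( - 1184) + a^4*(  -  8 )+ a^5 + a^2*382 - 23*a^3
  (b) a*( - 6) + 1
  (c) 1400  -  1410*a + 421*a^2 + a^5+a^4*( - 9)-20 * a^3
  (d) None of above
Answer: d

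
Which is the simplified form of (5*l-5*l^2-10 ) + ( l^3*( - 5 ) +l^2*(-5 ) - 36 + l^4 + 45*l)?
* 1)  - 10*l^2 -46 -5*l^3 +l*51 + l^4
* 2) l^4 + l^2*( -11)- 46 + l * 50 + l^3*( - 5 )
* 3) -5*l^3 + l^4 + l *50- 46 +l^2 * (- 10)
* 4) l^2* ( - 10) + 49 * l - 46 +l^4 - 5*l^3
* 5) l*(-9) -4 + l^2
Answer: 3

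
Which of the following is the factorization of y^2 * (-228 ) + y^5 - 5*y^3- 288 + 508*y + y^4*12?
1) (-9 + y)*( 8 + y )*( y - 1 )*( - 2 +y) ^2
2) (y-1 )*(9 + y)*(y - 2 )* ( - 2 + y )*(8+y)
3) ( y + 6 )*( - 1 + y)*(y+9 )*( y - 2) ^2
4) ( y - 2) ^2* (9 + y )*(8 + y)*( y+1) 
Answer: 2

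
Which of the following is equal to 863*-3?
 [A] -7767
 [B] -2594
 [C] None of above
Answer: C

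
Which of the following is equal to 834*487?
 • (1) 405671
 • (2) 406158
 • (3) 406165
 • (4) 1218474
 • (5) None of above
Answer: 2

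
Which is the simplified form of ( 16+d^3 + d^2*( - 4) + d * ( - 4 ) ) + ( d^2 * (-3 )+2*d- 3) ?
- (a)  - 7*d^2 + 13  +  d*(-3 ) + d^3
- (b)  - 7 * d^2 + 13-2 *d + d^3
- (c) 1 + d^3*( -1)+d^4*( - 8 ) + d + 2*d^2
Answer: b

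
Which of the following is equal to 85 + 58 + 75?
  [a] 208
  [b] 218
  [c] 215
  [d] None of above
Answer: b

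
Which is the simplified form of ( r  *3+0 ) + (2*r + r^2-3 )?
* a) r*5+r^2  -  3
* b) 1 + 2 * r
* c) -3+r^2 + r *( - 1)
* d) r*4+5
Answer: a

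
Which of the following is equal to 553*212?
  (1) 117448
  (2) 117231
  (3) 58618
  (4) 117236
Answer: 4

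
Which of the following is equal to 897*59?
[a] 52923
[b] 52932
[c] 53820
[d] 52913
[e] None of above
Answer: a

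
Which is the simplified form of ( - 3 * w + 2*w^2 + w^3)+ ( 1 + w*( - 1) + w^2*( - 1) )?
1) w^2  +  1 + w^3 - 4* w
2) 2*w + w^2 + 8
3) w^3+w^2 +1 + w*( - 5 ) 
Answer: 1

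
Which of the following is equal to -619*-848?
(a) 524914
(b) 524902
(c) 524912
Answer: c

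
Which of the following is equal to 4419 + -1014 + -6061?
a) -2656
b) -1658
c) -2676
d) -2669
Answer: a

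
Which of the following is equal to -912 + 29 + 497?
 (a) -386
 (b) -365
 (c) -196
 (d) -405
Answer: a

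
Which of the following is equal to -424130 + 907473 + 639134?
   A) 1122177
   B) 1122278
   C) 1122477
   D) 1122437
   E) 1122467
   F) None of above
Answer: C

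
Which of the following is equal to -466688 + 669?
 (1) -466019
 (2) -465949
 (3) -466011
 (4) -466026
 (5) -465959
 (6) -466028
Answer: 1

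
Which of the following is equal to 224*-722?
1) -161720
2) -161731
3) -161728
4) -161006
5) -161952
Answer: 3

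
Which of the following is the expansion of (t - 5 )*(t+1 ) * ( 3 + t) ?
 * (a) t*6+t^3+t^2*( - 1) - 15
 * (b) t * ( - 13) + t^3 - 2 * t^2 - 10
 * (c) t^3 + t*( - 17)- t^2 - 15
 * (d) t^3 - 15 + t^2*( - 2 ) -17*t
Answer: c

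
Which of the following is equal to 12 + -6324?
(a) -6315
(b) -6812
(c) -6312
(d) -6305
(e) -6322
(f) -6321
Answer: c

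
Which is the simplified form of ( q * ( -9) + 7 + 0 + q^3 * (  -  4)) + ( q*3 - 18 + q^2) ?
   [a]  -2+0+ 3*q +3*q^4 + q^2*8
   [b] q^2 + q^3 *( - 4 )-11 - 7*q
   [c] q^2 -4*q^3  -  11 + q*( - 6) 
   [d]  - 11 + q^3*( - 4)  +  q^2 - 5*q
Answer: c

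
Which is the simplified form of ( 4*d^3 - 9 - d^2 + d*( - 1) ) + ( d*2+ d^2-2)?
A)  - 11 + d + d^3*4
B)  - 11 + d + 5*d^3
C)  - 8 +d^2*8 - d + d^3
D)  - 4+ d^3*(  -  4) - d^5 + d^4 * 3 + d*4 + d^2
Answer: A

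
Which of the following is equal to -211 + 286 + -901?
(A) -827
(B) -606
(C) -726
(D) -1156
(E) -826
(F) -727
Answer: E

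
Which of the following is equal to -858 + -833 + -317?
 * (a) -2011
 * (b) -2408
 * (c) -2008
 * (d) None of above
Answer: c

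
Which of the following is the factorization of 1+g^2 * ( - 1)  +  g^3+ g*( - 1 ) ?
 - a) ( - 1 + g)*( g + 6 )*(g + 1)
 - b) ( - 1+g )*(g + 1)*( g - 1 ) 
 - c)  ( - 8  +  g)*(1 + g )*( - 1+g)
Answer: b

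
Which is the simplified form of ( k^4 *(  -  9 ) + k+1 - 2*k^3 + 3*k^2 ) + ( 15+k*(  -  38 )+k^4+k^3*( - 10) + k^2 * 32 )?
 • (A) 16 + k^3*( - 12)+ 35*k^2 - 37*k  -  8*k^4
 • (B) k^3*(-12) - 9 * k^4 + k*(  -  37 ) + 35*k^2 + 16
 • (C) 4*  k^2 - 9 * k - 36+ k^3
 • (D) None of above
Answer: A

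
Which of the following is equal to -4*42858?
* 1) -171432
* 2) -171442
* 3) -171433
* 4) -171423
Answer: 1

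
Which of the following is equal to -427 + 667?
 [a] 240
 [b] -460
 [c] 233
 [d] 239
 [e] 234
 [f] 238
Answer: a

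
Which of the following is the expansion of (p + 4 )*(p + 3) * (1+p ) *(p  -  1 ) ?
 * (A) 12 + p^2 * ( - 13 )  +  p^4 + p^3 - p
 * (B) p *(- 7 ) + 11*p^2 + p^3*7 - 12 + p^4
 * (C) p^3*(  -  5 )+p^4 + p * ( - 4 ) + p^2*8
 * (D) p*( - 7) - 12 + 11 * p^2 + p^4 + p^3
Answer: B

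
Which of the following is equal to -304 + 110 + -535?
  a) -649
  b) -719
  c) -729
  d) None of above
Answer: c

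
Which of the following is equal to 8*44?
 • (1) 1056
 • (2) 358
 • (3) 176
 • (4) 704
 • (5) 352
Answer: 5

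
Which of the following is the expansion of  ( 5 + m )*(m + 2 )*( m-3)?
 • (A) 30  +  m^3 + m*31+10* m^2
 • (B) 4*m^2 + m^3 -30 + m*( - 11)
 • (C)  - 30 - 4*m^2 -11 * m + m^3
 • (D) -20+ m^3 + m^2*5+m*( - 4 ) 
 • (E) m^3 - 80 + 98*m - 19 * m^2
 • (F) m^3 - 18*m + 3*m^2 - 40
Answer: B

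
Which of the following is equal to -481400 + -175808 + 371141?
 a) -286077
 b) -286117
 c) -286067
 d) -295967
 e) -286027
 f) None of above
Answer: c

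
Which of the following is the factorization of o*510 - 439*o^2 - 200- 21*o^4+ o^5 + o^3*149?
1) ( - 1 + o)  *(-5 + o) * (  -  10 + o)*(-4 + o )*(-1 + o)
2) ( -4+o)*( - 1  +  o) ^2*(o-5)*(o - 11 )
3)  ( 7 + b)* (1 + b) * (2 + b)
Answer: 1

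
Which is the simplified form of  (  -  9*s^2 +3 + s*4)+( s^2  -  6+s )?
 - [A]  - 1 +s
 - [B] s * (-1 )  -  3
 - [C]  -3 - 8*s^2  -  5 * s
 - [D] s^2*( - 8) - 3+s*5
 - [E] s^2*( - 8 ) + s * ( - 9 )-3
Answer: D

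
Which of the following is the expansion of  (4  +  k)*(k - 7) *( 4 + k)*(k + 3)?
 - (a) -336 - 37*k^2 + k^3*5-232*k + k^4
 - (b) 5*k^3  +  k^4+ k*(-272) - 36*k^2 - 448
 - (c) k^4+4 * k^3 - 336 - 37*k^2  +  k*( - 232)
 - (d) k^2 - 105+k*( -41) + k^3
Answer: c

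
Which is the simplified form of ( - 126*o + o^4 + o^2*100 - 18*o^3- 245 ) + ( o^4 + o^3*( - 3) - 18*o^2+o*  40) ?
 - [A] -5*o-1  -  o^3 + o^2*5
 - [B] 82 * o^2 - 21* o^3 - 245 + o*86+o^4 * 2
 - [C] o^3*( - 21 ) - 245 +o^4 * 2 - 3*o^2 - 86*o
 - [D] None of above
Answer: D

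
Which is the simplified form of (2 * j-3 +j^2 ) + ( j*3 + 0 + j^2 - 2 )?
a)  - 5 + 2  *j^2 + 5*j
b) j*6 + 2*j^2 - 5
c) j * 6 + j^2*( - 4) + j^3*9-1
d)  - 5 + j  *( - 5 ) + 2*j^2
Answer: a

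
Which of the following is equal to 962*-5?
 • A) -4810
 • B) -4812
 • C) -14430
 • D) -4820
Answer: A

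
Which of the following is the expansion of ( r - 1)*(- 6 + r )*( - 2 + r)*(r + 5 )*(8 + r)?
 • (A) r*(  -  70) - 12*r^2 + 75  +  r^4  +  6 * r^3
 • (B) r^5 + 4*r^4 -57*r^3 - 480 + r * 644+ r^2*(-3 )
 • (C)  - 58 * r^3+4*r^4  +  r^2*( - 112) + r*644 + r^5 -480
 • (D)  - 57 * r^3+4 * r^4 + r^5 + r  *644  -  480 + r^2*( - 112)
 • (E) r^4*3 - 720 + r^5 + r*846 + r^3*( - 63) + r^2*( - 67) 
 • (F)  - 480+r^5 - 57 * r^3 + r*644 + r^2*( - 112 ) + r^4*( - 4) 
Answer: D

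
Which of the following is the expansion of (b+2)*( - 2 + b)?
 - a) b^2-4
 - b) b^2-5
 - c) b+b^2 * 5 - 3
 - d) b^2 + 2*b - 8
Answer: a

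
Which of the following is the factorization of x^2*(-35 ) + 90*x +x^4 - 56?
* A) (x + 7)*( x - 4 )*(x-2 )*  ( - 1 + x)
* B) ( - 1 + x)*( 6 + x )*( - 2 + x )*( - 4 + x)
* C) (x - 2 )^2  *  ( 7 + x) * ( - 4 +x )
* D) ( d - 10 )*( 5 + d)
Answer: A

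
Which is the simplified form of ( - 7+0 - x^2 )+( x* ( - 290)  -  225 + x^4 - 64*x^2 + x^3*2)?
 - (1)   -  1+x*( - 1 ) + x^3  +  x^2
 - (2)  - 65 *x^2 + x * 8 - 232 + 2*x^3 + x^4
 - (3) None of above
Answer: 3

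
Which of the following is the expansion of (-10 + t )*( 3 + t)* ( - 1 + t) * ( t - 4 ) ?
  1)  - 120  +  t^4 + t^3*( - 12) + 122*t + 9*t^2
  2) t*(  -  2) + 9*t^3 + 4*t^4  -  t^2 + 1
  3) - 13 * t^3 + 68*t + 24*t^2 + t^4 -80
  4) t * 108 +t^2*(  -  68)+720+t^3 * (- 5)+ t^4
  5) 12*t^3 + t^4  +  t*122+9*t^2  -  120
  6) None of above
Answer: 1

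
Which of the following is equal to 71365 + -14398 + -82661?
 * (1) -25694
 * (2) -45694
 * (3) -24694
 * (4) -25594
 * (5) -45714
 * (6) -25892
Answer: 1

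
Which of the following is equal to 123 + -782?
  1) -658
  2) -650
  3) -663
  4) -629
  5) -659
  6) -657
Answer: 5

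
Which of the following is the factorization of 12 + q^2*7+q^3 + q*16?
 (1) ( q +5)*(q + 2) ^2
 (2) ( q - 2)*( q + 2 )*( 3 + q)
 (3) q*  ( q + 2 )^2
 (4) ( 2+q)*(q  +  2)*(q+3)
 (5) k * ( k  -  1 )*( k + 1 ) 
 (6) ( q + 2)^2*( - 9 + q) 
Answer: 4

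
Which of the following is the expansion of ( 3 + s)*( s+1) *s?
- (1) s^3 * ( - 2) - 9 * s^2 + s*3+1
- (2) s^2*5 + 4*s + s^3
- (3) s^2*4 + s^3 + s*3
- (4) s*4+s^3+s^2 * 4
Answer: 3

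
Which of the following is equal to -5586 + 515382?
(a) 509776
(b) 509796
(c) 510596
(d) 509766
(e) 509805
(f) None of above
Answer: b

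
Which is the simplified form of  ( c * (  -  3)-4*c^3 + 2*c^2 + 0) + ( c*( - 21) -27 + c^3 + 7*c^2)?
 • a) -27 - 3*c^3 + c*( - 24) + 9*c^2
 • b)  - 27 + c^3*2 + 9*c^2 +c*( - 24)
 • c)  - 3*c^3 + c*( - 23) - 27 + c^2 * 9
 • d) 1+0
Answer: a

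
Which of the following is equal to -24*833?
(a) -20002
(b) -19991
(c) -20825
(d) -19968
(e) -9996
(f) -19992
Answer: f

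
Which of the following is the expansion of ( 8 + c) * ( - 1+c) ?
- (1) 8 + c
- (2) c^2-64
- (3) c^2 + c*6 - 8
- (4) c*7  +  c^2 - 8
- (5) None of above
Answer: 4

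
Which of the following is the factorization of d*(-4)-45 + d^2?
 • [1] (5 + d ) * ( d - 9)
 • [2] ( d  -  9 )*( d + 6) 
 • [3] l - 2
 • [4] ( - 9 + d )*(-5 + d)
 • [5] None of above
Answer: 1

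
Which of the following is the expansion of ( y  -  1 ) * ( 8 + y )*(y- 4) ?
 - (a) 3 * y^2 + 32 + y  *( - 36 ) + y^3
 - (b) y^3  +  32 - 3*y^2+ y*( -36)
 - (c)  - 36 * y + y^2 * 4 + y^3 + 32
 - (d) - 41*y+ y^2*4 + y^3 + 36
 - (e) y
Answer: a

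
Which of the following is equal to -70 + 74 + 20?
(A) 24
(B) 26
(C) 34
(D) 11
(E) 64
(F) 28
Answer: A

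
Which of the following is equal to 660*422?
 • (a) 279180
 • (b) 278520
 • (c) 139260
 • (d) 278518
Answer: b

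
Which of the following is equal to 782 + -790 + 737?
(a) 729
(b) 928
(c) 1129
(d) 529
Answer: a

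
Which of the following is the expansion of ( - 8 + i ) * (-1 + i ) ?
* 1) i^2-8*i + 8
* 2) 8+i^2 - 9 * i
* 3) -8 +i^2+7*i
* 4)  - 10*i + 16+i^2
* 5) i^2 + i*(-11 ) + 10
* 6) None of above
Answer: 2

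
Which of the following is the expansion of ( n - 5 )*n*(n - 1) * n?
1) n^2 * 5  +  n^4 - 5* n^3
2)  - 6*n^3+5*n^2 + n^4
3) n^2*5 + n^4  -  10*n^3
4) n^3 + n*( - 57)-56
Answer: 2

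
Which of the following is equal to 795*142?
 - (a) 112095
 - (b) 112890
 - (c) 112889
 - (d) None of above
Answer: b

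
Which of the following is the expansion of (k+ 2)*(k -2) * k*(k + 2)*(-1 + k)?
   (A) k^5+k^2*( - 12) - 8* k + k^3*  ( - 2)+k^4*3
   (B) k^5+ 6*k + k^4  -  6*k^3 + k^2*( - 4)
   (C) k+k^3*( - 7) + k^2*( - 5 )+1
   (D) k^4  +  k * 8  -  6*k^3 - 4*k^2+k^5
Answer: D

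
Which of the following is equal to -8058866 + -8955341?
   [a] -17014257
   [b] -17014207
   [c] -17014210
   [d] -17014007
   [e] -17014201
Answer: b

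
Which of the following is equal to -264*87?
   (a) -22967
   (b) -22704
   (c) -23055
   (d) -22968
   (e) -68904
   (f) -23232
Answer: d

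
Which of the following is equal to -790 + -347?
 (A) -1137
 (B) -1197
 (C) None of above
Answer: A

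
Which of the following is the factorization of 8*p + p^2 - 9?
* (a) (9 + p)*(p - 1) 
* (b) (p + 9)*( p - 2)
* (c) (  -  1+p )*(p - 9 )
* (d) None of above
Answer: a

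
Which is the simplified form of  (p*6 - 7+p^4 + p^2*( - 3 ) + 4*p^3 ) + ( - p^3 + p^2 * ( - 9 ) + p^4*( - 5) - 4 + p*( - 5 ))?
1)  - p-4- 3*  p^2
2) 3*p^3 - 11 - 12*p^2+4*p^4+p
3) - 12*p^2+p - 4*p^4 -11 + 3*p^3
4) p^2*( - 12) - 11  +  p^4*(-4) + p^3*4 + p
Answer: 3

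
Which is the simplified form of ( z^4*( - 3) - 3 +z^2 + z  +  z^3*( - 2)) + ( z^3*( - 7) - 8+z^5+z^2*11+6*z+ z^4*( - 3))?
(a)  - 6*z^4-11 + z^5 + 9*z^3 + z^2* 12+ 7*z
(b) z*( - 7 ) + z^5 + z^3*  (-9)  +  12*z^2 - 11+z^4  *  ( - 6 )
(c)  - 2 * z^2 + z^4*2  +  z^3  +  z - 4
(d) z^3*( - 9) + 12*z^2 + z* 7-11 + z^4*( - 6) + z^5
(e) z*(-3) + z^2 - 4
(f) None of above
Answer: d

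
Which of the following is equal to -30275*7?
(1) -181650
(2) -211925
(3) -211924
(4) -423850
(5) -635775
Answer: 2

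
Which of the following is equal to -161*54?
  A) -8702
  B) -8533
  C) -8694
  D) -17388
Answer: C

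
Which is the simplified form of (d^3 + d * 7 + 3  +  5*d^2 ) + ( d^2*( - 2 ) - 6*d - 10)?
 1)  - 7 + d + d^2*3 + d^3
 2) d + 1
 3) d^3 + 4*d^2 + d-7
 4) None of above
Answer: 1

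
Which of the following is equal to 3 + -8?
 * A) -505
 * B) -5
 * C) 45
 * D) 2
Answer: B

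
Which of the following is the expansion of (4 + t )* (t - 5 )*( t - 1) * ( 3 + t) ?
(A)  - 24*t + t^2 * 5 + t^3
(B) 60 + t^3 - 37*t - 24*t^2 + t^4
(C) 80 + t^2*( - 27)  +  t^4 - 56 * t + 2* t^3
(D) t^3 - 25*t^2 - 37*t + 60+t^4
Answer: D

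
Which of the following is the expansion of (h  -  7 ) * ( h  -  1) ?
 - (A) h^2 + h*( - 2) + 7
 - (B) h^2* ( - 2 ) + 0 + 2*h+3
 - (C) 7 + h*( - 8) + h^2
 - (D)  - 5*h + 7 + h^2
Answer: C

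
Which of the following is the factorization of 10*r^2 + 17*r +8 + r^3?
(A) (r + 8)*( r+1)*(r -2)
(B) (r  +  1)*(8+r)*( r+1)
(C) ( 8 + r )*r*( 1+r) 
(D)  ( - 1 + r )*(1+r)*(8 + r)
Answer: B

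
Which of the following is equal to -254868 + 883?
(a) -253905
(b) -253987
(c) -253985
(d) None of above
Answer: c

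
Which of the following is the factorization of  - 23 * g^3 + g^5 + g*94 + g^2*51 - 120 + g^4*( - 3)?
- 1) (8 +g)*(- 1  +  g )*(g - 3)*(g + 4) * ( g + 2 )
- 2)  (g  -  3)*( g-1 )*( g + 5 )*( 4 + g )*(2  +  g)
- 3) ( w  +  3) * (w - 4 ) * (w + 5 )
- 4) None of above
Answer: 4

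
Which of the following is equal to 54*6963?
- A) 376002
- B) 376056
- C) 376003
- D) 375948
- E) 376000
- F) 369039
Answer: A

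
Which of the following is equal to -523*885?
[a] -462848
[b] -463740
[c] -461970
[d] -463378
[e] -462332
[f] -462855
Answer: f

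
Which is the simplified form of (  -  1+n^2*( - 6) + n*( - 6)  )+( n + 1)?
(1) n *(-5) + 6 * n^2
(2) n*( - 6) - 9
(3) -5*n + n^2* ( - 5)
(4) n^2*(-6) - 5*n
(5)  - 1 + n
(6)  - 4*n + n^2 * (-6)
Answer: 4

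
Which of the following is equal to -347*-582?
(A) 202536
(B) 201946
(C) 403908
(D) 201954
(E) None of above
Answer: D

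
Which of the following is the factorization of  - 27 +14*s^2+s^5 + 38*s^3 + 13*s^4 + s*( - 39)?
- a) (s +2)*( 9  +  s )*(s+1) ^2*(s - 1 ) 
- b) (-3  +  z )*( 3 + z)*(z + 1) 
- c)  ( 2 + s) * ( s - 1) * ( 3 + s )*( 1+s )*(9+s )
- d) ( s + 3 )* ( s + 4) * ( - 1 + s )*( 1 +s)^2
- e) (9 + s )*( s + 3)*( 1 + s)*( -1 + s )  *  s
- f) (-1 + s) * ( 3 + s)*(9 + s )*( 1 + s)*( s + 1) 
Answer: f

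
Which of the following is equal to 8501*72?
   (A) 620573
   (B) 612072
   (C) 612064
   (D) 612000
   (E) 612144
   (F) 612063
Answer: B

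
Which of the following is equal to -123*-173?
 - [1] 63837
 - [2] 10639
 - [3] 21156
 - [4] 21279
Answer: 4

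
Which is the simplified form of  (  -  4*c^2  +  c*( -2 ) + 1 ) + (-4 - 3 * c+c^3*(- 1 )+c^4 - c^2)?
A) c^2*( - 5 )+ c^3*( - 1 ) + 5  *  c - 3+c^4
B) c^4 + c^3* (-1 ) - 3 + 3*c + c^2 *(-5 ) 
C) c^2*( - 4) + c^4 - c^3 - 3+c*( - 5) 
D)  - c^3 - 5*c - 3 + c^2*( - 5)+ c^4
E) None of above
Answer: D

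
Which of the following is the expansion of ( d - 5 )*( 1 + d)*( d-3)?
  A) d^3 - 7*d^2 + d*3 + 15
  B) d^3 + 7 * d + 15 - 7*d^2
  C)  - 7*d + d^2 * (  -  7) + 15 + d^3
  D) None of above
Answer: B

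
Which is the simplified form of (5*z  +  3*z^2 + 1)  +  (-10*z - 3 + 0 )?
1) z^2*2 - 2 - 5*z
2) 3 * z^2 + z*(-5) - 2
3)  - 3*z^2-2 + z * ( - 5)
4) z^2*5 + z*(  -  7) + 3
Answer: 2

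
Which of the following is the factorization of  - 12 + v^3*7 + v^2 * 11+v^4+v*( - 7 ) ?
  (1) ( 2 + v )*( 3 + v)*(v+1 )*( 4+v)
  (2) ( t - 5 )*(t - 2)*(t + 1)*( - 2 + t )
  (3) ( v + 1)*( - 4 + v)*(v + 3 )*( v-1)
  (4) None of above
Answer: 4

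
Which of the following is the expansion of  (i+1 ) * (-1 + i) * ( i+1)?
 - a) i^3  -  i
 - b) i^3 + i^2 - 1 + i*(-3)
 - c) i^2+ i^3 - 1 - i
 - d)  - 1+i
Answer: c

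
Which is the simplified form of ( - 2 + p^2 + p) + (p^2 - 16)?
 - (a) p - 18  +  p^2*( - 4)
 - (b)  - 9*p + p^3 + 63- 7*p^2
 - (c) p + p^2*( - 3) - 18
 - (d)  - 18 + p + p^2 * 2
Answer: d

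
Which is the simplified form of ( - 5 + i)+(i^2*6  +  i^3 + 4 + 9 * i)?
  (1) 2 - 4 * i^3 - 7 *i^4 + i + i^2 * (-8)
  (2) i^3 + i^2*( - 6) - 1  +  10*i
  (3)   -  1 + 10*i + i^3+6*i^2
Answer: 3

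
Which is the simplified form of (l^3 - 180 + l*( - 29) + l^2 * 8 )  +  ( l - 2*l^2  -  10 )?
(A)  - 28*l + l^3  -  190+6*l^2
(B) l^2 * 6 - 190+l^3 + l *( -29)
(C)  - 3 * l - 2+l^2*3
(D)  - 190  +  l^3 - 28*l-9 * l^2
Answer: A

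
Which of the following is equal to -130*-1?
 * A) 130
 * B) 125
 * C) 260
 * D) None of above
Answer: A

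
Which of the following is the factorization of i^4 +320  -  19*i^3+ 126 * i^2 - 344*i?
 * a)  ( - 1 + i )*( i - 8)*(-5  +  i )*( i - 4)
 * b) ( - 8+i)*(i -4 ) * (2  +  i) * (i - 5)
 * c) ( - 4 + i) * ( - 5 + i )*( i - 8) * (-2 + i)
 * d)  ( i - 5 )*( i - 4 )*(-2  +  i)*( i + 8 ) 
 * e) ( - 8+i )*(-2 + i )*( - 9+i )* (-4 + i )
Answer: c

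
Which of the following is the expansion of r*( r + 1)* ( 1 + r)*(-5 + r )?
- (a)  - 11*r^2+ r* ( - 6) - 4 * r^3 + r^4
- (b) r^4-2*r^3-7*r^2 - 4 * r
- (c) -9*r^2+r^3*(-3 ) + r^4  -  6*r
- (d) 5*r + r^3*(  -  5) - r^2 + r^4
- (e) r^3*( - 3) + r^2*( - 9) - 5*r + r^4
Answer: e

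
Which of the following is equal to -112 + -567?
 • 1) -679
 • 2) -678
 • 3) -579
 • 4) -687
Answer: 1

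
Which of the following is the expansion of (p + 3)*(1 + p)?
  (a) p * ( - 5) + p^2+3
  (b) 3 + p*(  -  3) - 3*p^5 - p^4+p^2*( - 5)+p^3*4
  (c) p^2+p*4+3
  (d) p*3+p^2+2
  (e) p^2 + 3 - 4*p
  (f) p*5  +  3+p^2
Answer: c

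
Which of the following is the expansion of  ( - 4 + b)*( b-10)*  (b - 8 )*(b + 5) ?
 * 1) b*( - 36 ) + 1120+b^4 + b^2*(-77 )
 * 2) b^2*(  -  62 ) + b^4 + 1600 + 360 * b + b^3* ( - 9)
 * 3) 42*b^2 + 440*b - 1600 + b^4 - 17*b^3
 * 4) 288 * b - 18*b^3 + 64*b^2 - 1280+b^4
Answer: 3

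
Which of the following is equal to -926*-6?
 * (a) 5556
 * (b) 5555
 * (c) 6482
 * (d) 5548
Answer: a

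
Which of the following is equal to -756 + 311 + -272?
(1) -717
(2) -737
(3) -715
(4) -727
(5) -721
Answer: 1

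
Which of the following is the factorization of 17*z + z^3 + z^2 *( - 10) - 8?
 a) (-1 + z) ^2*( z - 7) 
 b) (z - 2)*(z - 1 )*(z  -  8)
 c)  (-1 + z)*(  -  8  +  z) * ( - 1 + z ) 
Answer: c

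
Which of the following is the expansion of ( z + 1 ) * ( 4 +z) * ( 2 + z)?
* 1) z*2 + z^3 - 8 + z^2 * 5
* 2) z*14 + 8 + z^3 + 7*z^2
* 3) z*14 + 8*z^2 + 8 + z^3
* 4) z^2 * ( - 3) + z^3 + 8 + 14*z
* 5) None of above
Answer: 2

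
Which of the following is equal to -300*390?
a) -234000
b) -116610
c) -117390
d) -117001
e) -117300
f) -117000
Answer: f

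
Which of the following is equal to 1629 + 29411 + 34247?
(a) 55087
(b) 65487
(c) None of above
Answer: c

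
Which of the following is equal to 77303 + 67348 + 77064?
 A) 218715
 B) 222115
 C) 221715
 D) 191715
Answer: C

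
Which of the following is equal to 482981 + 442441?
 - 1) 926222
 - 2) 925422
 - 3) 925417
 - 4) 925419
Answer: 2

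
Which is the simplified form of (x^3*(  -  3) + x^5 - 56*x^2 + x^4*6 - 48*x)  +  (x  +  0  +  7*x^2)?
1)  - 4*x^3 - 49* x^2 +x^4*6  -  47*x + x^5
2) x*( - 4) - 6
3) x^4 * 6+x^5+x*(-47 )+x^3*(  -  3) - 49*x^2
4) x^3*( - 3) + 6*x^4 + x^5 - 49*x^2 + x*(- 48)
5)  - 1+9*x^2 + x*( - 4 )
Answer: 3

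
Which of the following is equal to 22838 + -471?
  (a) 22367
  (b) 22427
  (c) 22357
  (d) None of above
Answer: a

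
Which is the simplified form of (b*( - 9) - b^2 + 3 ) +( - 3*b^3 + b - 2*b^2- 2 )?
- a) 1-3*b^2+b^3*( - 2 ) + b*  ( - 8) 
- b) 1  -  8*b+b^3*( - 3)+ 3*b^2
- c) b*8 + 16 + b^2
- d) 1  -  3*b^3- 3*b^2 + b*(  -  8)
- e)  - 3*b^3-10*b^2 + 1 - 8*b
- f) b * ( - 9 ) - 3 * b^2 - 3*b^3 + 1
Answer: d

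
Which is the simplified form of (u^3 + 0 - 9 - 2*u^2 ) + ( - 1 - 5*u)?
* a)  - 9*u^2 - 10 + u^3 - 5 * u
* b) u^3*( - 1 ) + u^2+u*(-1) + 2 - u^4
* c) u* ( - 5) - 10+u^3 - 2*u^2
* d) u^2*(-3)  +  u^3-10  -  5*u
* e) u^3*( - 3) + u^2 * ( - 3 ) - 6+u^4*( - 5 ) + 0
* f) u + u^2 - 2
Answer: c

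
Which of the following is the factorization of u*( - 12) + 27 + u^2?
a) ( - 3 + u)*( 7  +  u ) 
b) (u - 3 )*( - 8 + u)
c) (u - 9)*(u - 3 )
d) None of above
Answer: c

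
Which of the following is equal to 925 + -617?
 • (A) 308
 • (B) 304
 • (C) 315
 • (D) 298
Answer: A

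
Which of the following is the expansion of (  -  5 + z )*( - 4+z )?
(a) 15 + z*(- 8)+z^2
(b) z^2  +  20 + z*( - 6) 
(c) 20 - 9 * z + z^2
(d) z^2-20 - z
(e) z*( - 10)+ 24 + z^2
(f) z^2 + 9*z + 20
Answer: c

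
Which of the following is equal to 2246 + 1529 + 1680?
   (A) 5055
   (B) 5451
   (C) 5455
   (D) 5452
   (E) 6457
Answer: C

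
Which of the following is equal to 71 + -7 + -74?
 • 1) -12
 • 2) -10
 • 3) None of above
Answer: 2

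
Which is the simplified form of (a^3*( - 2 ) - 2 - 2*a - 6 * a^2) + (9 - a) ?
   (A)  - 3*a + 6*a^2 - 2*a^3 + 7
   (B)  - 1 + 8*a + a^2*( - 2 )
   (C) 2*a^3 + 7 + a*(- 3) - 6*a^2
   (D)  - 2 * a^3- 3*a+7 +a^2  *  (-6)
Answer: D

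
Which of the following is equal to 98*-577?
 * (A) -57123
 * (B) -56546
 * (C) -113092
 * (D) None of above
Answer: B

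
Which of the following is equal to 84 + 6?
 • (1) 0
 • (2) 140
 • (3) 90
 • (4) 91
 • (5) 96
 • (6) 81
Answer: 3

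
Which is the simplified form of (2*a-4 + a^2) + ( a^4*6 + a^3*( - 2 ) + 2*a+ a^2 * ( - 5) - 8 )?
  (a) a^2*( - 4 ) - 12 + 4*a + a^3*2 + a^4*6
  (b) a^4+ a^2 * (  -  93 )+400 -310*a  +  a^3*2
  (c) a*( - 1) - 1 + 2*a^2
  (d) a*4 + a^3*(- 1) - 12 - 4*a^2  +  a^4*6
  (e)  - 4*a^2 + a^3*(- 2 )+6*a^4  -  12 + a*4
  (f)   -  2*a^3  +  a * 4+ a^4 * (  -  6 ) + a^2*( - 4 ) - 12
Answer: e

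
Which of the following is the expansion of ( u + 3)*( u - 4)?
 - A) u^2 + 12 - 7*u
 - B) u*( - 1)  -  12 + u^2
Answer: B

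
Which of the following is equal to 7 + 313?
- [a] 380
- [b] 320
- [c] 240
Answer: b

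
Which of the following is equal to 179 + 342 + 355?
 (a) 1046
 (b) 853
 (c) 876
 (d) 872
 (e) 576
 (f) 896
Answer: c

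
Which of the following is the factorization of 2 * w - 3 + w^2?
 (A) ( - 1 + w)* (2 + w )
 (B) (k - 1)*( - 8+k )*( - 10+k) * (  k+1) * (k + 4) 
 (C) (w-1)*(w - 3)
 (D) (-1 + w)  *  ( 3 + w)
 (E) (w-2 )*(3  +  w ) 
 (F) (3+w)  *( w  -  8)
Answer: D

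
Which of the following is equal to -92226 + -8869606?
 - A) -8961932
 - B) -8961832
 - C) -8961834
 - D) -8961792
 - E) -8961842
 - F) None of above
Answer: B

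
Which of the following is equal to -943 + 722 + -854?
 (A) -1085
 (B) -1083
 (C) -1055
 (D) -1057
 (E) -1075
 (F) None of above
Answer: E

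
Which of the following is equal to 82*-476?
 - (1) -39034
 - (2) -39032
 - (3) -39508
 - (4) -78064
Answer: 2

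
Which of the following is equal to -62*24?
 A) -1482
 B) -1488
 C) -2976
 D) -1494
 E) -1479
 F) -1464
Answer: B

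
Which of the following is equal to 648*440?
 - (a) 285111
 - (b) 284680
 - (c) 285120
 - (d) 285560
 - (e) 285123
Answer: c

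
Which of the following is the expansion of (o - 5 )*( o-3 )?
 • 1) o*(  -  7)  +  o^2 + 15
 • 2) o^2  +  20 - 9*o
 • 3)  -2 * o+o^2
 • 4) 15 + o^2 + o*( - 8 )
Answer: 4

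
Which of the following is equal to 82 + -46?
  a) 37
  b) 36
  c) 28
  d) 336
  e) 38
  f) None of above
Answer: b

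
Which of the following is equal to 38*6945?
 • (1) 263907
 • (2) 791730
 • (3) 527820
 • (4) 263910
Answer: 4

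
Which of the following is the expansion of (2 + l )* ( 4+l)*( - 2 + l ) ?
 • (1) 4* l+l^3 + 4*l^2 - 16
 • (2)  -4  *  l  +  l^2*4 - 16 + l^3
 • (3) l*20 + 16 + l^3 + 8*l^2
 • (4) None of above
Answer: 2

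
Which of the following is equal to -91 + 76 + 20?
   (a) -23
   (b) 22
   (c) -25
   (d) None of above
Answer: d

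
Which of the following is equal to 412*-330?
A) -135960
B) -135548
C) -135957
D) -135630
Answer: A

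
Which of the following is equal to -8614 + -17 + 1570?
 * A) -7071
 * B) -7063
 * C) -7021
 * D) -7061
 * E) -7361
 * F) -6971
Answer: D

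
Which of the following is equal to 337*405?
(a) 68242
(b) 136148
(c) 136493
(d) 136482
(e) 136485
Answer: e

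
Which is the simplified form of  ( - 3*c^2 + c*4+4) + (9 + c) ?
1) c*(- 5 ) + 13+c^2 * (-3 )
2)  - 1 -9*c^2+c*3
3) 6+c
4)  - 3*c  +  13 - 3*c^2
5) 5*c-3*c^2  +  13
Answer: 5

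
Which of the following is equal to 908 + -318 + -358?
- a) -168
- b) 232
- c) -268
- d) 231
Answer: b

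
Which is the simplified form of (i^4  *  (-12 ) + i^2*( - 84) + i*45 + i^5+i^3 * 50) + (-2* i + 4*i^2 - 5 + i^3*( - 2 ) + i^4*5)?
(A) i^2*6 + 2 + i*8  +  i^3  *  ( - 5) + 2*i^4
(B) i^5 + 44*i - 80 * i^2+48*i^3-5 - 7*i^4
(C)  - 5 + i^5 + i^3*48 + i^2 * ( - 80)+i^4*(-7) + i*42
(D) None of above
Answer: D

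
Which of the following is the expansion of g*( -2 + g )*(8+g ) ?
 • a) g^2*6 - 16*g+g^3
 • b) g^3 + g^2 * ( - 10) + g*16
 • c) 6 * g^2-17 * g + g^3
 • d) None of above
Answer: a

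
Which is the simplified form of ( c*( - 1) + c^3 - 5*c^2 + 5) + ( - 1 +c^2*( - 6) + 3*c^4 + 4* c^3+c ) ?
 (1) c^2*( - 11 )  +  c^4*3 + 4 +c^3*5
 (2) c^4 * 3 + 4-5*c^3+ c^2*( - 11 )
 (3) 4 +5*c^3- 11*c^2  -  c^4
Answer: 1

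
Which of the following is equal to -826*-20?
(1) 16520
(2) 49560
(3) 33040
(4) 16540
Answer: 1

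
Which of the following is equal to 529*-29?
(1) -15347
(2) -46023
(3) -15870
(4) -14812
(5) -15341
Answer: 5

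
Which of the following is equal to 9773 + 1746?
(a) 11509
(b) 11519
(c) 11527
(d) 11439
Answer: b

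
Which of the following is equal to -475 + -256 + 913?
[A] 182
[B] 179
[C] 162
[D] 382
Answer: A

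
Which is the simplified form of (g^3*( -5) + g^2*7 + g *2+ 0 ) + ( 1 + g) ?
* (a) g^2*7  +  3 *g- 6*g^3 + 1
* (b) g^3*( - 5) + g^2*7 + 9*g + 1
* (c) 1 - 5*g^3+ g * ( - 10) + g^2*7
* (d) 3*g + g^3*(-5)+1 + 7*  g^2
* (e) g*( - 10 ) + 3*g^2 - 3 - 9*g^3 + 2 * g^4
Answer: d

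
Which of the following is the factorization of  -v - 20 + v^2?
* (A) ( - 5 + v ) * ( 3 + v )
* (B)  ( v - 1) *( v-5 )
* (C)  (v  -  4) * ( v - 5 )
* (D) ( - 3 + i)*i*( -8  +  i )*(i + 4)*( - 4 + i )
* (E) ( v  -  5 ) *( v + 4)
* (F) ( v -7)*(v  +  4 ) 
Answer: E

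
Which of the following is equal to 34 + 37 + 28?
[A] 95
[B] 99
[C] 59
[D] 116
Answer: B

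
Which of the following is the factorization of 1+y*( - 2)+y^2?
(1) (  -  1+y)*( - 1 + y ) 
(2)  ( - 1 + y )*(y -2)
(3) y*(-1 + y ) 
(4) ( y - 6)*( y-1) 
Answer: 1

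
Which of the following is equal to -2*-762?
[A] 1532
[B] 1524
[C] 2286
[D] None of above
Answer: B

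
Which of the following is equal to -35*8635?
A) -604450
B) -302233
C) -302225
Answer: C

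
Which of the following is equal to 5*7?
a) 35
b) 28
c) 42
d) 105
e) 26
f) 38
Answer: a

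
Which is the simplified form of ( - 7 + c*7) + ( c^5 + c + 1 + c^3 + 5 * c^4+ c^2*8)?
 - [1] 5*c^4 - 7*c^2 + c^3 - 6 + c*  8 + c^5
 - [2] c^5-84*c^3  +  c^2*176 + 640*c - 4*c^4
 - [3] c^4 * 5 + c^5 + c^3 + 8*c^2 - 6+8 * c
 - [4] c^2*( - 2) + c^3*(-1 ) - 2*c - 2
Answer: 3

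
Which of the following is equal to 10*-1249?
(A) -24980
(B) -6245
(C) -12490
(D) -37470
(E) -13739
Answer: C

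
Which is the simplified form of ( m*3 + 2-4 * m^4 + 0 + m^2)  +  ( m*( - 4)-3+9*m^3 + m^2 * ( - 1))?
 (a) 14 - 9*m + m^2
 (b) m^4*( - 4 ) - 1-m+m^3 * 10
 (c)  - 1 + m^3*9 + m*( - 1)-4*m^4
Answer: c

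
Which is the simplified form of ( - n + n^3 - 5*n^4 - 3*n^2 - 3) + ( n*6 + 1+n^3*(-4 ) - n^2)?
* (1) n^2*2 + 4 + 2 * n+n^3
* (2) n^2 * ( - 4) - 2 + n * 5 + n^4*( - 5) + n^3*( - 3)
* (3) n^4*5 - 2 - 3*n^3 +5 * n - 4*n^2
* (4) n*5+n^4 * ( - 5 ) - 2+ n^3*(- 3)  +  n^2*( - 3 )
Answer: 2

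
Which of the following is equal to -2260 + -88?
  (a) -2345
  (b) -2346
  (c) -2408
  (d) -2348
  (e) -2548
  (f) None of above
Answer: d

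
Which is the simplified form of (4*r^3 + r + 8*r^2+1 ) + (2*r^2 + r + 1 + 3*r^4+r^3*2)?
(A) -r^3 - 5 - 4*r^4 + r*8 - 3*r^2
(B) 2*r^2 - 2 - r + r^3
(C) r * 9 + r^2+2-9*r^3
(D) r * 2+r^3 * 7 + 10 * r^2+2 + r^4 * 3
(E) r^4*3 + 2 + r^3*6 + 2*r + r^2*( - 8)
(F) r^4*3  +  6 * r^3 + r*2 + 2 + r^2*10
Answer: F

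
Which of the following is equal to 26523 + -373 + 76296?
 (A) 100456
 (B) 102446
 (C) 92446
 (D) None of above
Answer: B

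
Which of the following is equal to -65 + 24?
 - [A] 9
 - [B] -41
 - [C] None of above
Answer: B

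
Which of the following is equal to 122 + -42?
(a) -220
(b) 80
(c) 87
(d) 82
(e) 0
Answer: b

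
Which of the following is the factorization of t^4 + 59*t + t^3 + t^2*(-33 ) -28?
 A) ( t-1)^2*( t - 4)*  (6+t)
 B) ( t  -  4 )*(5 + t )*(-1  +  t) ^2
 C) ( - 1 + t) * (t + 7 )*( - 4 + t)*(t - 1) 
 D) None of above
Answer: C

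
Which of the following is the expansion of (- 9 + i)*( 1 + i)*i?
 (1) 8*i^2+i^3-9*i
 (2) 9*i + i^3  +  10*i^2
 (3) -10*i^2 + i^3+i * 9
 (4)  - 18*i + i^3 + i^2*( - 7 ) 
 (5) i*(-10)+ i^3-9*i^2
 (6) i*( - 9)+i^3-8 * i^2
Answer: 6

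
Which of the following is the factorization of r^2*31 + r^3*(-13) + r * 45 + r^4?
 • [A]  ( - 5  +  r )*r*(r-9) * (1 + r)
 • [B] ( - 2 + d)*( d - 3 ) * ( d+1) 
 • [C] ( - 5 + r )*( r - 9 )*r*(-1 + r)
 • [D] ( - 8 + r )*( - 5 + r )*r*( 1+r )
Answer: A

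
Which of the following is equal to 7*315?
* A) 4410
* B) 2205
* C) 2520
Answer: B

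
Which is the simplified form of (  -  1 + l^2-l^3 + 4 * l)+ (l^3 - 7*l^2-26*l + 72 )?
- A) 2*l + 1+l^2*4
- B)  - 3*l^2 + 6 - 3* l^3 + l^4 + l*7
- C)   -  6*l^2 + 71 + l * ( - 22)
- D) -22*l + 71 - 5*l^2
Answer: C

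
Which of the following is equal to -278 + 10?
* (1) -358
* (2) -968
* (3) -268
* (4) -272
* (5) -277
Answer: 3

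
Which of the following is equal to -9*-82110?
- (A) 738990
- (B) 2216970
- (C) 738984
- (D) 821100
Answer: A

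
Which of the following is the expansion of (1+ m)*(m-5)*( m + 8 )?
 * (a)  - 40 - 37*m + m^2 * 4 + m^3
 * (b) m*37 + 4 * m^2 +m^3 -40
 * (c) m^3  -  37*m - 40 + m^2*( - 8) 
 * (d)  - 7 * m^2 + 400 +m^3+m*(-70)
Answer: a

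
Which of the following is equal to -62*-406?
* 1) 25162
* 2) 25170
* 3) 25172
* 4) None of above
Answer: 3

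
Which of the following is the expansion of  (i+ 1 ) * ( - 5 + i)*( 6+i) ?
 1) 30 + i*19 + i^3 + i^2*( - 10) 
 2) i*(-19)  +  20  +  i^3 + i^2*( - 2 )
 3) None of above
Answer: 3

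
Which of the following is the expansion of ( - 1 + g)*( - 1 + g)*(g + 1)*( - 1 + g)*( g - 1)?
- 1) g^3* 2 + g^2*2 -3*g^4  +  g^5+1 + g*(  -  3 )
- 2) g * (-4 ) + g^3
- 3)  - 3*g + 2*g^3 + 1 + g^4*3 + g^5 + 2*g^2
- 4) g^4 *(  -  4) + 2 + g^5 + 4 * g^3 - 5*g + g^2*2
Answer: 1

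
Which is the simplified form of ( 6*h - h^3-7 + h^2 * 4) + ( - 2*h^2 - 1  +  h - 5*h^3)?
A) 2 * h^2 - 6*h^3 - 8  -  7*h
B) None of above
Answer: B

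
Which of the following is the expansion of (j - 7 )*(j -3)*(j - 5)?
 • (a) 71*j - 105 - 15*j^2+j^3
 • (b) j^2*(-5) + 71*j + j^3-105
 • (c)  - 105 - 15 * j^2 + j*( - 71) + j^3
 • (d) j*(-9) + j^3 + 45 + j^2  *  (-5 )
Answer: a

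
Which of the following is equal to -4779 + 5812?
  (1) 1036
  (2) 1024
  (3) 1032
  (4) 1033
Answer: 4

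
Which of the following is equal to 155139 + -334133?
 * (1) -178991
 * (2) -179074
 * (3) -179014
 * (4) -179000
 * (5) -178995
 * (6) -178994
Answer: 6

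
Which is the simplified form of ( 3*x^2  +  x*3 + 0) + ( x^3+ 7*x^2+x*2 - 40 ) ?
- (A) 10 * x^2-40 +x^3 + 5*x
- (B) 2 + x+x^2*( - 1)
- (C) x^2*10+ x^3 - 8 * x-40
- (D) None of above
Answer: A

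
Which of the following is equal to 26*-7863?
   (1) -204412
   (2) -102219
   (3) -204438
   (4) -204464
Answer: 3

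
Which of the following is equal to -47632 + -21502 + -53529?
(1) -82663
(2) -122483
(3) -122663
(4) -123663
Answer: 3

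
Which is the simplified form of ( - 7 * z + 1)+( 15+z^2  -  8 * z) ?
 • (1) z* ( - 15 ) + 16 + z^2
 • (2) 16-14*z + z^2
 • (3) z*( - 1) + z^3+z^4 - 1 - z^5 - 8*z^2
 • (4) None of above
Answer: 1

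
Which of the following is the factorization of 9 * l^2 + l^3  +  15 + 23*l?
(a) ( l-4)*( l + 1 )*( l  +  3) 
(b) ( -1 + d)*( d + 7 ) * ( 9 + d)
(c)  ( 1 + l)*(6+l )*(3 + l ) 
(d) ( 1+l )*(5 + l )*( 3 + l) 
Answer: d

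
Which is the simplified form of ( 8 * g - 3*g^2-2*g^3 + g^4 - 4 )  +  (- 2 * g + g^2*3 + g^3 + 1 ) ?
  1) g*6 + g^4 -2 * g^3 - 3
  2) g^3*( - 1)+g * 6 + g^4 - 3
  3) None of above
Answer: 2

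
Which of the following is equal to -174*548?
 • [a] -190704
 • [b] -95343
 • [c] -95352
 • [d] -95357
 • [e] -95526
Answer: c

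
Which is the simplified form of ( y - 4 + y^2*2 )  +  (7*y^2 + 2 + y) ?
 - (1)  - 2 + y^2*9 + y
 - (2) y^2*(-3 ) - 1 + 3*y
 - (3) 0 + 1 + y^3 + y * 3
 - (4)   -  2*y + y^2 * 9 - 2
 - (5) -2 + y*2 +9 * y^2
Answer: 5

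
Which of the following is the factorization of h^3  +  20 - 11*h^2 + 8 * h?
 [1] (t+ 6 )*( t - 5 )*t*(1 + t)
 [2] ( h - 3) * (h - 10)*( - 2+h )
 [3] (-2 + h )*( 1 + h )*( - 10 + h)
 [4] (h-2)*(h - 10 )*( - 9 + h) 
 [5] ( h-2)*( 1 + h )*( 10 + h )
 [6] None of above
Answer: 3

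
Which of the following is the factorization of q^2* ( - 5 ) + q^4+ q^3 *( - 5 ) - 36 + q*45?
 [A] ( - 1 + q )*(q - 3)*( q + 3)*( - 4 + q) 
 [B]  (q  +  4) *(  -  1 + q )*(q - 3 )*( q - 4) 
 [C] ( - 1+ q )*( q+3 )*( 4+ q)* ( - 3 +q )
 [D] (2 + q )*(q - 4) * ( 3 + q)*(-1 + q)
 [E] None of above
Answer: A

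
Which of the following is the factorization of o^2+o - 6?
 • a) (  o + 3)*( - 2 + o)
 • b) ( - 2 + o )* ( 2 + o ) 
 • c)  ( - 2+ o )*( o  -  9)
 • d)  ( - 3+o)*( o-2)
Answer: a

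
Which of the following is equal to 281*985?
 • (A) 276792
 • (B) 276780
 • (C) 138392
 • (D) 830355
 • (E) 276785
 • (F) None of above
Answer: E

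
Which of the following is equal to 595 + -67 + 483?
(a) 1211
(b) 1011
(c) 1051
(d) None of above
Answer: b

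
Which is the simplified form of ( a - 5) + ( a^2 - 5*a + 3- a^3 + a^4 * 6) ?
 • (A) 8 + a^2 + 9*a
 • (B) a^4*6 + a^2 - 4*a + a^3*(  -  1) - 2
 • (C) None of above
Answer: B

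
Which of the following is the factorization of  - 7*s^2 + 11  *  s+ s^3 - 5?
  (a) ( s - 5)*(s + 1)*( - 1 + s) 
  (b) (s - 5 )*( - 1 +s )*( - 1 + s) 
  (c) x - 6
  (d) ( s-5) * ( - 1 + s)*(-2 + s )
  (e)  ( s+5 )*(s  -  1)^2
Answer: b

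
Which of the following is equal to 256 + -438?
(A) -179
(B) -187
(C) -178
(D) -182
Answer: D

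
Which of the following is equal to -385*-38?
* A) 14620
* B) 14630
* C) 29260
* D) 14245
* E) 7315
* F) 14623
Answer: B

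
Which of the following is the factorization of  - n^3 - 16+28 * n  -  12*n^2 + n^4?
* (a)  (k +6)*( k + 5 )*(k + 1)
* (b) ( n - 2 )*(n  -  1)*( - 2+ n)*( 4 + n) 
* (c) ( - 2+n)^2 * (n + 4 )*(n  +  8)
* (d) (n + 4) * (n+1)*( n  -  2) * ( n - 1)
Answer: b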